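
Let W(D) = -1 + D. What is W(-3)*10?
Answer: -40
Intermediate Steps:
W(-3)*10 = (-1 - 3)*10 = -4*10 = -40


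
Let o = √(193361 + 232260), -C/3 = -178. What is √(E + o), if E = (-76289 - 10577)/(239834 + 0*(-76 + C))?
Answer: √(-5208355061 + 14380086889*√425621)/119917 ≈ 25.535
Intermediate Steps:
C = 534 (C = -3*(-178) = 534)
o = √425621 ≈ 652.40
E = -43433/119917 (E = (-76289 - 10577)/(239834 + 0*(-76 + 534)) = -86866/(239834 + 0*458) = -86866/(239834 + 0) = -86866/239834 = -86866*1/239834 = -43433/119917 ≈ -0.36219)
√(E + o) = √(-43433/119917 + √425621)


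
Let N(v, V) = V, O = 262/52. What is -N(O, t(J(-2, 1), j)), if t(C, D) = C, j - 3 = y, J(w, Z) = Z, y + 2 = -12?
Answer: -1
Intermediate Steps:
y = -14 (y = -2 - 12 = -14)
j = -11 (j = 3 - 14 = -11)
O = 131/26 (O = 262*(1/52) = 131/26 ≈ 5.0385)
-N(O, t(J(-2, 1), j)) = -1*1 = -1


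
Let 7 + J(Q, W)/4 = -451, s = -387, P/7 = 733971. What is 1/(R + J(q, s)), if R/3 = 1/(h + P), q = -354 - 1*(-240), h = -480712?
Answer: -4657085/8531779717 ≈ -0.00054585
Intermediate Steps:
P = 5137797 (P = 7*733971 = 5137797)
q = -114 (q = -354 + 240 = -114)
J(Q, W) = -1832 (J(Q, W) = -28 + 4*(-451) = -28 - 1804 = -1832)
R = 3/4657085 (R = 3/(-480712 + 5137797) = 3/4657085 ≈ 6.4418e-7)
1/(R + J(q, s)) = 1/(3/4657085 - 1832) = 1/(-8531779717/4657085) = -4657085/8531779717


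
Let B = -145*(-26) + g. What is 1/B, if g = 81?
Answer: 1/3851 ≈ 0.00025967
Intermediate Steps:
B = 3851 (B = -145*(-26) + 81 = 3770 + 81 = 3851)
1/B = 1/3851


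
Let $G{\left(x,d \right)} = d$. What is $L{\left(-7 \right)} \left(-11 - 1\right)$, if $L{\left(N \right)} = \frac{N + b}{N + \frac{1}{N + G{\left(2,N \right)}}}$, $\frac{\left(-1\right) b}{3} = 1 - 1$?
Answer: $- \frac{392}{33} \approx -11.879$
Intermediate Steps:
$b = 0$ ($b = - 3 \left(1 - 1\right) = \left(-3\right) 0 = 0$)
$L{\left(N \right)} = \frac{N}{N + \frac{1}{2 N}}$ ($L{\left(N \right)} = \frac{N + 0}{N + \frac{1}{N + N}} = \frac{N}{N + \frac{1}{2 N}}$)
$L{\left(-7 \right)} \left(-11 - 1\right) = \frac{2 \left(-7\right)^{2}}{1 + 2 \left(-7\right)^{2}} \left(-11 - 1\right) = 2 \cdot 49 \frac{1}{1 + 2 \cdot 49} \left(-11 - 1\right) = 2 \cdot 49 \frac{1}{1 + 98} \left(-12\right) = 2 \cdot 49 \cdot \frac{1}{99} \left(-12\right) = \frac{98}{99} \left(-12\right) = - \frac{392}{33}$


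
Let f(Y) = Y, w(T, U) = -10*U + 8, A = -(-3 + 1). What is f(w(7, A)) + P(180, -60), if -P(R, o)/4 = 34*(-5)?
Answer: 668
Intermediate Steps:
A = 2 (A = -1*(-2) = 2)
P(R, o) = 680 (P(R, o) = -136*(-5) = -4*(-170) = 680)
w(T, U) = 8 - 10*U
f(w(7, A)) + P(180, -60) = (8 - 10*2) + 680 = (8 - 20) + 680 = -12 + 680 = 668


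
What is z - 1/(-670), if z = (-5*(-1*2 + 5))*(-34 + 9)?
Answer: 251251/670 ≈ 375.00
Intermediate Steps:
z = 375 (z = -5*(-2 + 5)*(-25) = -5*3*(-25) = -15*(-25) = 375)
z - 1/(-670) = 375 - 1/(-670) = 375 - 1*(-1/670) = 375 + 1/670 = 251251/670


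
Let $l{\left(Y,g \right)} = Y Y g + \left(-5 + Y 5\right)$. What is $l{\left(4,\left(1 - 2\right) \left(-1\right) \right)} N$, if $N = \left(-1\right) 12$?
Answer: $-372$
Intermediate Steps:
$l{\left(Y,g \right)} = -5 + 5 Y + g Y^{2}$ ($l{\left(Y,g \right)} = Y^{2} g + \left(-5 + 5 Y\right) = g Y^{2} + \left(-5 + 5 Y\right) = -5 + 5 Y + g Y^{2}$)
$N = -12$
$l{\left(4,\left(1 - 2\right) \left(-1\right) \right)} N = \left(-5 + 5 \cdot 4 + \left(1 - 2\right) \left(-1\right) 4^{2}\right) \left(-12\right) = \left(-5 + 20 + \left(-1\right) \left(-1\right) 16\right) \left(-12\right) = \left(-5 + 20 + 1 \cdot 16\right) \left(-12\right) = \left(-5 + 20 + 16\right) \left(-12\right) = 31 \left(-12\right) = -372$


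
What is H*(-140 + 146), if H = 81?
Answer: 486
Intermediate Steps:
H*(-140 + 146) = 81*(-140 + 146) = 81*6 = 486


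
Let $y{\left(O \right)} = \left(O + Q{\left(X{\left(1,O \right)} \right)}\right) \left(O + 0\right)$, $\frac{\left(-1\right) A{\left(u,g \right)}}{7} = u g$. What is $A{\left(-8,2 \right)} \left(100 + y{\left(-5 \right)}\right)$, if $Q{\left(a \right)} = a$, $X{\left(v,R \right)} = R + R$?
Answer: $19600$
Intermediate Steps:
$X{\left(v,R \right)} = 2 R$
$A{\left(u,g \right)} = - 7 g u$ ($A{\left(u,g \right)} = - 7 u g = - 7 g u$)
$y{\left(O \right)} = 3 O^{2}$ ($y{\left(O \right)} = \left(O + 2 O\right) \left(O + 0\right) = 3 O O = 3 O^{2}$)
$A{\left(-8,2 \right)} \left(100 + y{\left(-5 \right)}\right) = \left(-7\right) 2 \left(-8\right) \left(100 + 3 \left(-5\right)^{2}\right) = 112 \left(100 + 3 \cdot 25\right) = 112 \left(100 + 75\right) = 112 \cdot 175 = 19600$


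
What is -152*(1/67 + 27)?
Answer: -275120/67 ≈ -4106.3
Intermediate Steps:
-152*(1/67 + 27) = -152*1810/67 = -275120/67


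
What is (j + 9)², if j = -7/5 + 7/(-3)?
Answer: 6241/225 ≈ 27.738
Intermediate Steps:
j = -56/15 (j = -7*⅕ + 7*(-⅓) = -7/5 - 7/3 = -56/15 ≈ -3.7333)
(j + 9)² = (-56/15 + 9)² = (79/15)² = 6241/225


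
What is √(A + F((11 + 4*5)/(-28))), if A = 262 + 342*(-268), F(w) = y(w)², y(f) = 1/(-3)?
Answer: I*√822545/3 ≈ 302.31*I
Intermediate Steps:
y(f) = -⅓
F(w) = ⅑ (F(w) = (-⅓)² = ⅑)
A = -91394 (A = 262 - 91656 = -91394)
√(A + F((11 + 4*5)/(-28))) = √(-91394 + ⅑) = √(-822545/9) = I*√822545/3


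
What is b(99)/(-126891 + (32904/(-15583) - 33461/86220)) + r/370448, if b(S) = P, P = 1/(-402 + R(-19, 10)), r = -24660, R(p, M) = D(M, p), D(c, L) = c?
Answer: -375929949939434145/5647304953472208572 ≈ -0.066568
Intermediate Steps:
R(p, M) = M
P = -1/392 (P = 1/(-402 + 10) = 1/(-392) = -1/392 ≈ -0.0025510)
b(S) = -1/392
b(99)/(-126891 + (32904/(-15583) - 33461/86220)) + r/370448 = -1/(392*(-126891 + (32904/(-15583) - 33461/86220))) - 24660/370448 = -1/(392*(-126891 + (32904*(-1/15583) - 33461*1/86220))) - 24660*1/370448 = -1/(392*(-126891 + (-32904/15583 - 33461/86220))) - 45/676 = -1/(392*(-126891 - 3358405643/1343566260)) - 45/676 = -1/(392*(-170489824703303/1343566260)) - 45/676 = -1/392*(-1343566260/170489824703303) - 45/676 = 335891565/16708002820923694 - 45/676 = -375929949939434145/5647304953472208572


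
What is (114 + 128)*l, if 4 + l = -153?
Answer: -37994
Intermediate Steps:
l = -157 (l = -4 - 153 = -157)
(114 + 128)*l = (114 + 128)*(-157) = 242*(-157) = -37994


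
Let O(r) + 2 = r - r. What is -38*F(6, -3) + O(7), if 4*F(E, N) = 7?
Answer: -137/2 ≈ -68.500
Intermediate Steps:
F(E, N) = 7/4 (F(E, N) = (¼)*7 = 7/4)
O(r) = -2 (O(r) = -2 + (r - r) = -2 + 0 = -2)
-38*F(6, -3) + O(7) = -38*7/4 - 2 = -133/2 - 2 = -137/2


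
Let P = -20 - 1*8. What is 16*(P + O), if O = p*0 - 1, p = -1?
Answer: -464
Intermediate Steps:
O = -1 (O = -1*0 - 1 = 0 - 1 = -1)
P = -28 (P = -20 - 8 = -28)
16*(P + O) = 16*(-28 - 1) = 16*(-29) = -464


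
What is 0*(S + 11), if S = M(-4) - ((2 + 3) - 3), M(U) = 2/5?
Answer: 0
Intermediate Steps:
M(U) = ⅖ (M(U) = 2*(⅕) = ⅖)
S = -8/5 (S = ⅖ - ((2 + 3) - 3) = ⅖ - (5 - 3) = ⅖ - 1*2 = ⅖ - 2 = -8/5 ≈ -1.6000)
0*(S + 11) = 0*(-8/5 + 11) = 0*(47/5) = 0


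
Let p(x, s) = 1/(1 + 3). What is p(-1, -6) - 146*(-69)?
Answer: 40297/4 ≈ 10074.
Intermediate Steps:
p(x, s) = 1/4
p(-1, -6) - 146*(-69) = 1/4 - 146*(-69) = 1/4 + 10074 = 40297/4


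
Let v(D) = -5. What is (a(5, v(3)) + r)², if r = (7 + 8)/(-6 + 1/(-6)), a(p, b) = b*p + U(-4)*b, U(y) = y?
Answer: 75625/1369 ≈ 55.241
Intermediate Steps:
a(p, b) = -4*b + b*p (a(p, b) = b*p - 4*b = -4*b + b*p)
r = -90/37 (r = 15/(-6 + 1*(-⅙)) = 15/(-6 - ⅙) = 15/(-37/6) = 15*(-6/37) = -90/37 ≈ -2.4324)
(a(5, v(3)) + r)² = (-5*(-4 + 5) - 90/37)² = (-5*1 - 90/37)² = (-5 - 90/37)² = (-275/37)² = 75625/1369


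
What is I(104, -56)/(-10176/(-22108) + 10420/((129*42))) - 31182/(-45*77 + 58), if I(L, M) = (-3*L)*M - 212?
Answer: 440788189992936/60793427981 ≈ 7250.6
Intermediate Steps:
I(L, M) = -212 - 3*L*M (I(L, M) = -3*L*M - 212 = -212 - 3*L*M)
I(104, -56)/(-10176/(-22108) + 10420/((129*42))) - 31182/(-45*77 + 58) = (-212 - 3*104*(-56))/(-10176/(-22108) + 10420/((129*42))) - 31182/(-45*77 + 58) = (-212 + 17472)/(-10176*(-1/22108) + 10420/5418) - 31182/(-3465 + 58) = 17260/(2544/5527 + 10420*(1/5418)) - 31182/(-3407) = 17260/(2544/5527 + 5210/2709) - 31182*(-1/3407) = 17260/(35687366/14972643) + 31182/3407 = 17260*(14972643/35687366) + 31182/3407 = 129213909090/17843683 + 31182/3407 = 440788189992936/60793427981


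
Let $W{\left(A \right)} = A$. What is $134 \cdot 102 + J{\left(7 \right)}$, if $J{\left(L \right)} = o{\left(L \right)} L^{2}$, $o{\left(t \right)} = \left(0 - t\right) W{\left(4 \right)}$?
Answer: $12296$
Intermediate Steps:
$o{\left(t \right)} = - 4 t$ ($o{\left(t \right)} = \left(0 - t\right) 4 = - t 4 = - 4 t$)
$J{\left(L \right)} = - 4 L^{3}$ ($J{\left(L \right)} = - 4 L L^{2} = - 4 L^{3}$)
$134 \cdot 102 + J{\left(7 \right)} = 134 \cdot 102 - 4 \cdot 7^{3} = 13668 - 1372 = 12296$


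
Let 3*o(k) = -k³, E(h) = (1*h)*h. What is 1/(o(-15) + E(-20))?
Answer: 1/1525 ≈ 0.00065574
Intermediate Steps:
E(h) = h² (E(h) = h*h = h²)
o(k) = -k³/3 (o(k) = (-k³)/3 = -k³/3)
1/(o(-15) + E(-20)) = 1/(-⅓*(-15)³ + (-20)²) = 1/(-⅓*(-3375) + 400) = 1/(1125 + 400) = 1/1525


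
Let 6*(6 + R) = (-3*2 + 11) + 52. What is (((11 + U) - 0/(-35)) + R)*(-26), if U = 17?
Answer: -819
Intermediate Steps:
R = 7/2 (R = -6 + ((-3*2 + 11) + 52)/6 = -6 + ((-6 + 11) + 52)/6 = -6 + (5 + 52)/6 = -6 + (⅙)*57 = -6 + 19/2 = 7/2 ≈ 3.5000)
(((11 + U) - 0/(-35)) + R)*(-26) = (((11 + 17) - 0/(-35)) + 7/2)*(-26) = ((28 - 0*(-1)/35) + 7/2)*(-26) = ((28 - 1*0) + 7/2)*(-26) = ((28 + 0) + 7/2)*(-26) = (28 + 7/2)*(-26) = (63/2)*(-26) = -819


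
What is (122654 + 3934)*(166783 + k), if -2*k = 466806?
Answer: -8433292560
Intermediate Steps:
k = -233403 (k = -½*466806 = -233403)
(122654 + 3934)*(166783 + k) = (122654 + 3934)*(166783 - 233403) = 126588*(-66620) = -8433292560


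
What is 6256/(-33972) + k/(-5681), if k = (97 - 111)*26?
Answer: -23456/195339 ≈ -0.12008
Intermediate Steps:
k = -364 (k = -14*26 = -364)
6256/(-33972) + k/(-5681) = 6256/(-33972) - 364/(-5681) = 6256*(-1/33972) - 364*(-1/5681) = -1564/8493 + 28/437 = -23456/195339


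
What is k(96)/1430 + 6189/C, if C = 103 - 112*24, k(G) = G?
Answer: -78201/33605 ≈ -2.3271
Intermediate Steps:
C = -2585 (C = 103 - 2688 = -2585)
k(96)/1430 + 6189/C = 96/1430 + 6189/(-2585) = 96*(1/1430) + 6189*(-1/2585) = 48/715 - 6189/2585 = -78201/33605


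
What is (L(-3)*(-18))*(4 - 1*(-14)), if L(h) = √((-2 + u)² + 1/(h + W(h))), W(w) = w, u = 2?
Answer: -54*I*√6 ≈ -132.27*I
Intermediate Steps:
L(h) = √2*√(1/h)/2 (L(h) = √((-2 + 2)² + 1/(h + h)) = √(0² + 1/(2*h)) = √(0 + 1/(2*h)) = √(1/(2*h)) = √2*√(1/h)/2)
(L(-3)*(-18))*(4 - 1*(-14)) = ((√2*√(1/(-3))/2)*(-18))*(4 - 1*(-14)) = ((√2*√(-⅓)/2)*(-18))*(4 + 14) = ((√2*(I*√3/3)/2)*(-18))*18 = ((I*√6/6)*(-18))*18 = -3*I*√6*18 = -54*I*√6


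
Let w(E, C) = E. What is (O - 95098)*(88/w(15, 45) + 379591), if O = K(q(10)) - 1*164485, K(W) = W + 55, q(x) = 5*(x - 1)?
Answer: -1477484006299/15 ≈ -9.8499e+10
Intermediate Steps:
q(x) = -5 + 5*x (q(x) = 5*(-1 + x) = -5 + 5*x)
K(W) = 55 + W
O = -164385 (O = (55 + (-5 + 5*10)) - 1*164485 = (55 + (-5 + 50)) - 164485 = (55 + 45) - 164485 = 100 - 164485 = -164385)
(O - 95098)*(88/w(15, 45) + 379591) = (-164385 - 95098)*(88/15 + 379591) = -259483*((1/15)*88 + 379591) = -259483*(88/15 + 379591) = -259483*5693953/15 = -1477484006299/15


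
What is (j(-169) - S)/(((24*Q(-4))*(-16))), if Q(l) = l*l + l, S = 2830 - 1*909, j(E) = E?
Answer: 1045/2304 ≈ 0.45356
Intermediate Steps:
S = 1921 (S = 2830 - 909 = 1921)
Q(l) = l + l² (Q(l) = l² + l = l + l²)
(j(-169) - S)/(((24*Q(-4))*(-16))) = (-169 - 1*1921)/(((24*(-4*(1 - 4)))*(-16))) = (-169 - 1921)/(((24*(-4*(-3)))*(-16))) = -2090/((24*12)*(-16)) = -2090/(288*(-16)) = -2090/(-4608) = -2090*(-1/4608) = 1045/2304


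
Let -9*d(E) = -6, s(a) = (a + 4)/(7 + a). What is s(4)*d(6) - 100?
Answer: -3284/33 ≈ -99.515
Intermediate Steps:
s(a) = (4 + a)/(7 + a)
d(E) = 2/3 (d(E) = -1/9*(-6) = 2/3)
s(4)*d(6) - 100 = ((4 + 4)/(7 + 4))*(2/3) - 100 = (8/11)*(2/3) - 100 = 16/33 - 100 = -3284/33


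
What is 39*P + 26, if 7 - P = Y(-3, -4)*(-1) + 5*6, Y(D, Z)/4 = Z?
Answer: -1495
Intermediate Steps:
Y(D, Z) = 4*Z
P = -39 (P = 7 - ((4*(-4))*(-1) + 5*6) = 7 - (-16*(-1) + 30) = 7 - (16 + 30) = 7 - 1*46 = 7 - 46 = -39)
39*P + 26 = 39*(-39) + 26 = -1521 + 26 = -1495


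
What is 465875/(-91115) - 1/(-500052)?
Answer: -46592326877/9112447596 ≈ -5.1130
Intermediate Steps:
465875/(-91115) - 1/(-500052) = 465875*(-1/91115) - 1*(-1/500052) = -93175/18223 + 1/500052 = -46592326877/9112447596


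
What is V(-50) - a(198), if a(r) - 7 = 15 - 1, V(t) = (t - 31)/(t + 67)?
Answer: -438/17 ≈ -25.765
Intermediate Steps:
V(t) = (-31 + t)/(67 + t)
a(r) = 21 (a(r) = 7 + (15 - 1) = 7 + 14 = 21)
V(-50) - a(198) = (-31 - 50)/(67 - 50) - 1*21 = -81/17 - 21 = -438/17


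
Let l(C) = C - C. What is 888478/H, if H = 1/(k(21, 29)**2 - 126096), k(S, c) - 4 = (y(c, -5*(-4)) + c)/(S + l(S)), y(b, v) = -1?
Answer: -1008074246624/9 ≈ -1.1201e+11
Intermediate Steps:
l(C) = 0
k(S, c) = 4 + (-1 + c)/S (k(S, c) = 4 + (-1 + c)/(S + 0) = 4 + (-1 + c)/S)
H = -9/1134608 (H = 1/(((-1 + 29 + 4*21)/21)**2 - 126096) = 1/(((-1 + 29 + 84)/21)**2 - 126096) = 1/(((1/21)*112)**2 - 126096) = 1/((16/3)**2 - 126096) = 1/(256/9 - 126096) = 1/(-1134608/9) = -9/1134608 ≈ -7.9322e-6)
888478/H = 888478/(-9/1134608) = 888478*(-1134608/9) = -1008074246624/9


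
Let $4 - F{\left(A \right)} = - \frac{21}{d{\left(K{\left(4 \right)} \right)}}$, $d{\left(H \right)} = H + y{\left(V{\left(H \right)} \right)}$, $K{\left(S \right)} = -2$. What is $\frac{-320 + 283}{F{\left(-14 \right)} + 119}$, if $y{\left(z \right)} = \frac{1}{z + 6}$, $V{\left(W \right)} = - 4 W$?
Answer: $- \frac{333}{1009} \approx -0.33003$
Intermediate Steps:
$y{\left(z \right)} = \frac{1}{6 + z}$
$d{\left(H \right)} = H + \frac{1}{6 - 4 H}$
$F{\left(A \right)} = - \frac{62}{9}$ ($F{\left(A \right)} = 4 - - \frac{21}{-2 - \frac{1}{-6 + 4 \left(-2\right)}} = 4 - - \frac{21}{-2 - \frac{1}{-6 - 8}} = 4 - - \frac{21}{-2 - \frac{1}{-14}} = 4 - - \frac{21}{-2 - - \frac{1}{14}} = 4 - - \frac{21}{-2 + \frac{1}{14}} = 4 - - \frac{21}{- \frac{27}{14}} = 4 - \left(-21\right) \left(- \frac{14}{27}\right) = 4 - \frac{98}{9} = - \frac{62}{9}$)
$\frac{-320 + 283}{F{\left(-14 \right)} + 119} = \frac{-320 + 283}{- \frac{62}{9} + 119} = - \frac{37}{\frac{1009}{9}} = \left(-37\right) \frac{9}{1009} = - \frac{333}{1009}$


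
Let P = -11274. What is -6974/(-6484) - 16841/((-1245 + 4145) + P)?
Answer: 20949665/6787127 ≈ 3.0867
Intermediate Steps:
-6974/(-6484) - 16841/((-1245 + 4145) + P) = -6974/(-6484) - 16841/((-1245 + 4145) - 11274) = -6974*(-1/6484) - 16841/(2900 - 11274) = 3487/3242 - 16841/(-8374) = 3487/3242 - 16841*(-1/8374) = 3487/3242 + 16841/8374 = 20949665/6787127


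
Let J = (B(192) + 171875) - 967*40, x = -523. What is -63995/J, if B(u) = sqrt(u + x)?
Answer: -8523814025/17740908356 + 63995*I*sqrt(331)/17740908356 ≈ -0.48046 + 6.5627e-5*I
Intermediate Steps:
B(u) = sqrt(-523 + u) (B(u) = sqrt(u - 523) = sqrt(-523 + u))
J = 133195 + I*sqrt(331) (J = (sqrt(-523 + 192) + 171875) - 967*40 = (sqrt(-331) + 171875) - 38680 = (I*sqrt(331) + 171875) - 38680 = (171875 + I*sqrt(331)) - 38680 = 133195 + I*sqrt(331) ≈ 1.332e+5 + 18.193*I)
-63995/J = -63995/(133195 + I*sqrt(331))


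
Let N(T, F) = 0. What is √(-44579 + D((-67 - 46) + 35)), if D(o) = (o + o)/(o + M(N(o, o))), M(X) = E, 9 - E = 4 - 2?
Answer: I*√224711663/71 ≈ 211.13*I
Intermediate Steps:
E = 7 (E = 9 - (4 - 2) = 9 - 1*2 = 9 - 2 = 7)
M(X) = 7
D(o) = 2*o/(7 + o) (D(o) = (o + o)/(o + 7) = (2*o)/(7 + o) = 2*o/(7 + o))
√(-44579 + D((-67 - 46) + 35)) = √(-44579 + 2*((-67 - 46) + 35)/(7 + ((-67 - 46) + 35))) = √(-44579 + 2*(-113 + 35)/(7 + (-113 + 35))) = √(-44579 + 2*(-78)/(7 - 78)) = √(-44579 + 2*(-78)/(-71)) = √(-44579 + 2*(-78)*(-1/71)) = √(-44579 + 156/71) = √(-3164953/71) = I*√224711663/71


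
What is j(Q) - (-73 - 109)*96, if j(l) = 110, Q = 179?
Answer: 17582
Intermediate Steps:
j(Q) - (-73 - 109)*96 = 110 - (-73 - 109)*96 = 110 - (-182)*96 = 110 - 1*(-17472) = 110 + 17472 = 17582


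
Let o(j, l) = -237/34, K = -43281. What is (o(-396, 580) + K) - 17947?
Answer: -2081989/34 ≈ -61235.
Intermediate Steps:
o(j, l) = -237/34 (o(j, l) = -237*1/34 = -237/34)
(o(-396, 580) + K) - 17947 = (-237/34 - 43281) - 17947 = -1471791/34 - 17947 = -2081989/34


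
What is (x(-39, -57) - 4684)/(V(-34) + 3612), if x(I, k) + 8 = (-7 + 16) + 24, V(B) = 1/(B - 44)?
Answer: -363402/281735 ≈ -1.2899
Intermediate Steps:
V(B) = 1/(-44 + B)
x(I, k) = 25 (x(I, k) = -8 + ((-7 + 16) + 24) = -8 + (9 + 24) = -8 + 33 = 25)
(x(-39, -57) - 4684)/(V(-34) + 3612) = (25 - 4684)/(1/(-44 - 34) + 3612) = -4659/(1/(-78) + 3612) = -4659/(-1/78 + 3612) = -4659/281735/78 = -4659*78/281735 = -363402/281735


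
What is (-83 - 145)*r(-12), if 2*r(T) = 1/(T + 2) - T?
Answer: -6783/5 ≈ -1356.6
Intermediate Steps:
r(T) = 1/(2*(2 + T)) - T/2 (r(T) = (1/(T + 2) - T)/2 = (1/(2 + T) - T)/2 = 1/(2*(2 + T)) - T/2)
(-83 - 145)*r(-12) = (-83 - 145)*((1 - 1*(-12)**2 - 2*(-12))/(2*(2 - 12))) = -114*(1 - 1*144 + 24)/(-10) = -114*(-1)*(1 - 144 + 24)/10 = -114*(-1)*(-119)/10 = -228*119/20 = -6783/5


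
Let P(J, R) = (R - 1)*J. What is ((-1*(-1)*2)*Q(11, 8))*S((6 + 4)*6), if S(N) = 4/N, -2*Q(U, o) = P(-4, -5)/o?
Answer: -⅕ ≈ -0.20000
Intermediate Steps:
P(J, R) = J*(-1 + R) (P(J, R) = (-1 + R)*J = J*(-1 + R))
Q(U, o) = -12/o (Q(U, o) = -(-4*(-1 - 5))/(2*o) = -(-4*(-6))/(2*o) = -12/o)
((-1*(-1)*2)*Q(11, 8))*S((6 + 4)*6) = ((-1*(-1)*2)*(-12/8))*(4/(((6 + 4)*6))) = ((1*2)*(-12*⅛))*(4/((10*6))) = (2*(-3/2))*(4/60) = -12/60 = -3*1/15 = -⅕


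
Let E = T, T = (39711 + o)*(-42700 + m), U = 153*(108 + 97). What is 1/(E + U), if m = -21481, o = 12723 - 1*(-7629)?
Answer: -1/3854872038 ≈ -2.5941e-10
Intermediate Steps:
o = 20352 (o = 12723 + 7629 = 20352)
U = 31365 (U = 153*205 = 31365)
T = -3854903403 (T = (39711 + 20352)*(-42700 - 21481) = 60063*(-64181) = -3854903403)
E = -3854903403
1/(E + U) = 1/(-3854903403 + 31365) = 1/(-3854872038) = -1/3854872038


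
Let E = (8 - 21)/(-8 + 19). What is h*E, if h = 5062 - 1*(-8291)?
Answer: -173589/11 ≈ -15781.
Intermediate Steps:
h = 13353 (h = 5062 + 8291 = 13353)
E = -13/11 ≈ -1.1818
h*E = 13353*(-13/11) = -173589/11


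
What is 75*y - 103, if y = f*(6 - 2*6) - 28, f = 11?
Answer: -7153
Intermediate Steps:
y = -94 (y = 11*(6 - 2*6) - 28 = 11*(6 - 12) - 28 = 11*(-6) - 28 = -66 - 28 = -94)
75*y - 103 = 75*(-94) - 103 = -7050 - 103 = -7153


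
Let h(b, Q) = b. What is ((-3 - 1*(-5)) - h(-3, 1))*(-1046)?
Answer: -5230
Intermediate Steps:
((-3 - 1*(-5)) - h(-3, 1))*(-1046) = ((-3 - 1*(-5)) - 1*(-3))*(-1046) = ((-3 + 5) + 3)*(-1046) = (2 + 3)*(-1046) = 5*(-1046) = -5230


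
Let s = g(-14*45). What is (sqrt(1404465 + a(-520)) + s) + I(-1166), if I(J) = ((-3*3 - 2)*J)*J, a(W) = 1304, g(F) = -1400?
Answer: -14956516 + sqrt(1405769) ≈ -1.4955e+7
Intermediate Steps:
s = -1400
I(J) = -11*J**2 (I(J) = ((-9 - 2)*J)*J = (-11*J)*J = -11*J**2)
(sqrt(1404465 + a(-520)) + s) + I(-1166) = (sqrt(1404465 + 1304) - 1400) - 11*(-1166)**2 = (sqrt(1405769) - 1400) - 11*1359556 = (-1400 + sqrt(1405769)) - 14955116 = -14956516 + sqrt(1405769)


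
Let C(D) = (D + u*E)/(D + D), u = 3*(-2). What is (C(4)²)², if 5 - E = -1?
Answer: 256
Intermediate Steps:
E = 6 (E = 5 - 1*(-1) = 5 + 1 = 6)
u = -6
C(D) = (-36 + D)/(2*D) (C(D) = (D - 6*6)/(D + D) = (D - 36)/((2*D)) = (-36 + D)*(1/(2*D)) = (-36 + D)/(2*D))
(C(4)²)² = (((½)*(-36 + 4)/4)²)² = (((½)*(¼)*(-32))²)² = ((-4)²)² = 16² = 256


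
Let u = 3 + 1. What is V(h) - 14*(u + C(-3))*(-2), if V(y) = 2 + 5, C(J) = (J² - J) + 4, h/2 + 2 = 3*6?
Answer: 567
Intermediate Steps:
h = 32 (h = -4 + 2*(3*6) = -4 + 2*18 = -4 + 36 = 32)
C(J) = 4 + J² - J
u = 4
V(y) = 7
V(h) - 14*(u + C(-3))*(-2) = 7 - 14*(4 + (4 + (-3)² - 1*(-3)))*(-2) = 7 - 14*(4 + (4 + 9 + 3))*(-2) = 7 - 14*(4 + 16)*(-2) = 7 - 280*(-2) = 7 - 14*(-40) = 7 + 560 = 567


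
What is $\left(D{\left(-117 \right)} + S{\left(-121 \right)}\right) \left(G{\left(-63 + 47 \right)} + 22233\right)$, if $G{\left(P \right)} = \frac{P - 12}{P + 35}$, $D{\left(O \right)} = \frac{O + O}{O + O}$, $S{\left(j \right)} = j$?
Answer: $- \frac{50687880}{19} \approx -2.6678 \cdot 10^{6}$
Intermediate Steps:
$D{\left(O \right)} = 1$ ($D{\left(O \right)} = \frac{2 O}{2 O} = 2 O \frac{1}{2 O} = 1$)
$G{\left(P \right)} = \frac{-12 + P}{35 + P}$
$\left(D{\left(-117 \right)} + S{\left(-121 \right)}\right) \left(G{\left(-63 + 47 \right)} + 22233\right) = \left(1 - 121\right) \left(\frac{-12 + \left(-63 + 47\right)}{35 + \left(-63 + 47\right)} + 22233\right) = - 120 \left(\frac{-12 - 16}{35 - 16} + 22233\right) = - 120 \left(\frac{1}{19} \left(-28\right) + 22233\right) = - 120 \left(- \frac{28}{19} + 22233\right) = \left(-120\right) \frac{422399}{19} = - \frac{50687880}{19}$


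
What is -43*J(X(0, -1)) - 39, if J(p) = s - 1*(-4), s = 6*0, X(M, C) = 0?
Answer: -211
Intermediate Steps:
s = 0
J(p) = 4 (J(p) = 0 - 1*(-4) = 0 + 4 = 4)
-43*J(X(0, -1)) - 39 = -43*4 - 39 = -172 - 39 = -211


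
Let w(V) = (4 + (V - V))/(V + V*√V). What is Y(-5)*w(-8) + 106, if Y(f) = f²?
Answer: 1883/18 + 25*I*√2/9 ≈ 104.61 + 3.9284*I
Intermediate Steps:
w(V) = 4/(V + V^(3/2)) (w(V) = (4 + 0)/(V + V^(3/2)) = 4/(V + V^(3/2)))
Y(-5)*w(-8) + 106 = (-5)²*(4/(-8 + (-8)^(3/2))) + 106 = 25*(4/(-8 - 16*I*√2)) + 106 = 100/(-8 - 16*I*√2) + 106 = 106 + 100/(-8 - 16*I*√2)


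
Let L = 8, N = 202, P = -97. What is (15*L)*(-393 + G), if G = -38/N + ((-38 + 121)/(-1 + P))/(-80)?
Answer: -934001091/19796 ≈ -47181.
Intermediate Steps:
G = -140577/791840 (G = -38/202 + ((-38 + 121)/(-1 - 97))/(-80) = -38*1/202 + (83/(-98))*(-1/80) = -19/101 + (83*(-1/98))*(-1/80) = -19/101 - 83/98*(-1/80) = -19/101 + 83/7840 = -140577/791840 ≈ -0.17753)
(15*L)*(-393 + G) = (15*8)*(-393 - 140577/791840) = 120*(-311333697/791840) = -934001091/19796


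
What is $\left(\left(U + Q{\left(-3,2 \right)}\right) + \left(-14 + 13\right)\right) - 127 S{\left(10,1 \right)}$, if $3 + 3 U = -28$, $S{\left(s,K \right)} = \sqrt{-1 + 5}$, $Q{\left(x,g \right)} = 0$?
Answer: $- \frac{796}{3} \approx -265.33$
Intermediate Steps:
$S{\left(s,K \right)} = 2$ ($S{\left(s,K \right)} = \sqrt{4} = 2$)
$U = - \frac{31}{3}$ ($U = -1 + \frac{1}{3} \left(-28\right) = -1 - \frac{28}{3} = - \frac{31}{3} \approx -10.333$)
$\left(\left(U + Q{\left(-3,2 \right)}\right) + \left(-14 + 13\right)\right) - 127 S{\left(10,1 \right)} = \left(\left(- \frac{31}{3} + 0\right) + \left(-14 + 13\right)\right) - 254 = \left(- \frac{31}{3} - 1\right) - 254 = - \frac{34}{3} - 254 = - \frac{796}{3}$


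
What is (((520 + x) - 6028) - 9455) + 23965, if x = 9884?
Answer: 18886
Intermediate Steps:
(((520 + x) - 6028) - 9455) + 23965 = (((520 + 9884) - 6028) - 9455) + 23965 = ((10404 - 6028) - 9455) + 23965 = (4376 - 9455) + 23965 = -5079 + 23965 = 18886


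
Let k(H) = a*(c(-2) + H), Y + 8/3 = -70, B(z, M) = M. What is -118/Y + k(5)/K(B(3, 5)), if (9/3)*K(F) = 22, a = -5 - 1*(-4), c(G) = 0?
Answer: 2259/2398 ≈ 0.94203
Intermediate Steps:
a = -1 (a = -5 + 4 = -1)
Y = -218/3 (Y = -8/3 - 70 = -218/3 ≈ -72.667)
K(F) = 22/3 (K(F) = (⅓)*22 = 22/3)
k(H) = -H (k(H) = -(0 + H) = -H)
-118/Y + k(5)/K(B(3, 5)) = -118/(-218/3) + (-1*5)/(22/3) = -118*(-3/218) - 5*3/22 = 177/109 - 15/22 = 2259/2398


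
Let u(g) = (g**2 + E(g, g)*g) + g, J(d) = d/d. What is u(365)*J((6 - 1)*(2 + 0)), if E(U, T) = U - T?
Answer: 133590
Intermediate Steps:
J(d) = 1
u(g) = g + g**2 (u(g) = (g**2 + (g - g)*g) + g = (g**2 + 0*g) + g = (g**2 + 0) + g = g**2 + g = g + g**2)
u(365)*J((6 - 1)*(2 + 0)) = (365*(1 + 365))*1 = (365*366)*1 = 133590*1 = 133590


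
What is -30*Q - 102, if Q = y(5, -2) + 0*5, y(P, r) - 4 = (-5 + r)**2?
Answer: -1692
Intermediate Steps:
y(P, r) = 4 + (-5 + r)**2
Q = 53 (Q = (4 + (-5 - 2)**2) + 0*5 = (4 + (-7)**2) + 0 = (4 + 49) + 0 = 53 + 0 = 53)
-30*Q - 102 = -30*53 - 102 = -1590 - 102 = -1692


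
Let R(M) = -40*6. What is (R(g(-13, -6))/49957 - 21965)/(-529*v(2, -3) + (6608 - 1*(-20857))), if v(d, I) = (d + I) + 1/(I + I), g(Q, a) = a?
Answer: -6583834470/8417404801 ≈ -0.78217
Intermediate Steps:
R(M) = -240
v(d, I) = I + d + 1/(2*I) (v(d, I) = (I + d) + 1/(2*I) = I + d + 1/(2*I))
(R(g(-13, -6))/49957 - 21965)/(-529*v(2, -3) + (6608 - 1*(-20857))) = (-240/49957 - 21965)/(-529*(-3 + 2 + (½)/(-3)) + (6608 - 1*(-20857))) = (-240*1/49957 - 21965)/(-529*(-3 + 2 + (½)*(-⅓)) + (6608 + 20857)) = (-240/49957 - 21965)/(-529*(-3 + 2 - ⅙) + 27465) = -1097305745/(49957*(-529*(-7/6) + 27465)) = -1097305745/(49957*(3703/6 + 27465)) = -1097305745/(49957*168493/6) = -1097305745/49957*6/168493 = -6583834470/8417404801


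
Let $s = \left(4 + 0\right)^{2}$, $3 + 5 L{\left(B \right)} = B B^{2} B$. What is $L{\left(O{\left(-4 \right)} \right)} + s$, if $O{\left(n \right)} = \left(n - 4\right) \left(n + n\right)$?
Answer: $\frac{16777293}{5} \approx 3.3555 \cdot 10^{6}$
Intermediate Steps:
$O{\left(n \right)} = 2 n \left(-4 + n\right)$ ($O{\left(n \right)} = \left(-4 + n\right) 2 n = 2 n \left(-4 + n\right)$)
$L{\left(B \right)} = - \frac{3}{5} + \frac{B^{4}}{5}$ ($L{\left(B \right)} = - \frac{3}{5} + \frac{B B^{2} B}{5} = - \frac{3}{5} + \frac{B^{3} B}{5} = - \frac{3}{5} + \frac{B^{4}}{5}$)
$s = 16$ ($s = 4^{2} = 16$)
$L{\left(O{\left(-4 \right)} \right)} + s = \left(- \frac{3}{5} + \frac{\left(2 \left(-4\right) \left(-4 - 4\right)\right)^{4}}{5}\right) + 16 = \left(- \frac{3}{5} + \frac{\left(2 \left(-4\right) \left(-8\right)\right)^{4}}{5}\right) + 16 = \left(- \frac{3}{5} + \frac{64^{4}}{5}\right) + 16 = \left(- \frac{3}{5} + \frac{1}{5} \cdot 16777216\right) + 16 = \left(- \frac{3}{5} + \frac{16777216}{5}\right) + 16 = \frac{16777213}{5} + 16 = \frac{16777293}{5}$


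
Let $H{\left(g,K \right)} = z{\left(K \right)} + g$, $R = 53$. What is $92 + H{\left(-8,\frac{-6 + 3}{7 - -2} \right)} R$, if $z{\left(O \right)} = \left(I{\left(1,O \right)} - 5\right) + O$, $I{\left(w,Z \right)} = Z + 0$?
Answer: $- \frac{1897}{3} \approx -632.33$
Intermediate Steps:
$I{\left(w,Z \right)} = Z$
$z{\left(O \right)} = -5 + 2 O$ ($z{\left(O \right)} = \left(O - 5\right) + O = \left(-5 + O\right) + O = -5 + 2 O$)
$H{\left(g,K \right)} = -5 + g + 2 K$ ($H{\left(g,K \right)} = \left(-5 + 2 K\right) + g = -5 + g + 2 K$)
$92 + H{\left(-8,\frac{-6 + 3}{7 - -2} \right)} R = 92 + \left(-5 - 8 + 2 \frac{-6 + 3}{7 - -2}\right) 53 = 92 + \left(-5 - 8 + 2 \left(- \frac{3}{7 + \left(-2 + 4\right)}\right)\right) 53 = 92 + \left(-5 - 8 + 2 \left(- \frac{3}{7 + 2}\right)\right) 53 = 92 + \left(-5 - 8 + 2 \left(- \frac{3}{9}\right)\right) 53 = 92 + \left(-5 - 8 + 2 \left(\left(-3\right) \frac{1}{9}\right)\right) 53 = 92 + \left(-5 - 8 + 2 \left(- \frac{1}{3}\right)\right) 53 = 92 + \left(-5 - 8 - \frac{2}{3}\right) 53 = 92 - \frac{2173}{3} = - \frac{1897}{3}$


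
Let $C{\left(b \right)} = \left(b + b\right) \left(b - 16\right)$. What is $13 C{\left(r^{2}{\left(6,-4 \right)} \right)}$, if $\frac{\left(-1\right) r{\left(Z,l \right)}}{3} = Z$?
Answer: $2594592$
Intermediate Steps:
$r{\left(Z,l \right)} = - 3 Z$
$C{\left(b \right)} = 2 b \left(-16 + b\right)$
$13 C{\left(r^{2}{\left(6,-4 \right)} \right)} = 13 \cdot 2 \left(\left(-3\right) 6\right)^{2} \left(-16 + \left(\left(-3\right) 6\right)^{2}\right) = 13 \cdot 2 \left(-18\right)^{2} \left(-16 + \left(-18\right)^{2}\right) = 13 \cdot 2 \cdot 324 \left(-16 + 324\right) = 13 \cdot 2 \cdot 324 \cdot 308 = 13 \cdot 199584 = 2594592$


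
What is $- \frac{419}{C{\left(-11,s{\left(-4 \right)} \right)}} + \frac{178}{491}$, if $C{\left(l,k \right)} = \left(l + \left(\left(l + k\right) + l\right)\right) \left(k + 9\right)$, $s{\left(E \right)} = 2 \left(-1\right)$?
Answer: $\frac{249339}{120295} \approx 2.0727$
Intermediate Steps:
$s{\left(E \right)} = -2$
$C{\left(l,k \right)} = \left(9 + k\right) \left(k + 3 l\right)$ ($C{\left(l,k \right)} = \left(l + \left(\left(k + l\right) + l\right)\right) \left(9 + k\right) = \left(l + \left(k + 2 l\right)\right) \left(9 + k\right) = \left(k + 3 l\right) \left(9 + k\right) = \left(9 + k\right) \left(k + 3 l\right)$)
$- \frac{419}{C{\left(-11,s{\left(-4 \right)} \right)}} + \frac{178}{491} = - \frac{419}{\left(-2\right)^{2} + 9 \left(-2\right) + 27 \left(-11\right) + 3 \left(-2\right) \left(-11\right)} + \frac{178}{491} = - \frac{419}{4 - 18 - 297 + 66} + 178 \cdot \frac{1}{491} = - \frac{419}{-245} + \frac{178}{491} = \left(-419\right) \left(- \frac{1}{245}\right) + \frac{178}{491} = \frac{419}{245} + \frac{178}{491} = \frac{249339}{120295}$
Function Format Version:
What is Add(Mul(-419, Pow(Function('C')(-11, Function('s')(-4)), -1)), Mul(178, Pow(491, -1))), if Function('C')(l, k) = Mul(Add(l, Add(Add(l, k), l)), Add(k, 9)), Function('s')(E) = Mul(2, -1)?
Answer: Rational(249339, 120295) ≈ 2.0727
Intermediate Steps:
Function('s')(E) = -2
Function('C')(l, k) = Mul(Add(9, k), Add(k, Mul(3, l))) (Function('C')(l, k) = Mul(Add(l, Add(Add(k, l), l)), Add(9, k)) = Mul(Add(l, Add(k, Mul(2, l))), Add(9, k)) = Mul(Add(k, Mul(3, l)), Add(9, k)) = Mul(Add(9, k), Add(k, Mul(3, l))))
Add(Mul(-419, Pow(Function('C')(-11, Function('s')(-4)), -1)), Mul(178, Pow(491, -1))) = Add(Mul(-419, Pow(Add(Pow(-2, 2), Mul(9, -2), Mul(27, -11), Mul(3, -2, -11)), -1)), Mul(178, Pow(491, -1))) = Add(Mul(-419, Pow(Add(4, -18, -297, 66), -1)), Mul(178, Rational(1, 491))) = Add(Mul(-419, Pow(-245, -1)), Rational(178, 491)) = Add(Mul(-419, Rational(-1, 245)), Rational(178, 491)) = Add(Rational(419, 245), Rational(178, 491)) = Rational(249339, 120295)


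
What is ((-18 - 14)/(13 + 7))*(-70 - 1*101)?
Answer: 1368/5 ≈ 273.60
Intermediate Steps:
((-18 - 14)/(13 + 7))*(-70 - 1*101) = (-32/20)*(-70 - 101) = -32*1/20*(-171) = -8/5*(-171) = 1368/5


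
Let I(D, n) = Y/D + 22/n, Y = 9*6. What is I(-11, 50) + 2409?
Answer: 661246/275 ≈ 2404.5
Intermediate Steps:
Y = 54
I(D, n) = 22/n + 54/D (I(D, n) = 54/D + 22/n = 22/n + 54/D)
I(-11, 50) + 2409 = (22/50 + 54/(-11)) + 2409 = (22*(1/50) + 54*(-1/11)) + 2409 = (11/25 - 54/11) + 2409 = -1229/275 + 2409 = 661246/275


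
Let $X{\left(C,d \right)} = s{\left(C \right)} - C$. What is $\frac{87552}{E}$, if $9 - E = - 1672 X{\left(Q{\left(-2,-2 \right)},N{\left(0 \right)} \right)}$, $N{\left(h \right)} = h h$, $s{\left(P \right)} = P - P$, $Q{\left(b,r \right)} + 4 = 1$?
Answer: $\frac{29184}{1675} \approx 17.423$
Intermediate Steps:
$Q{\left(b,r \right)} = -3$ ($Q{\left(b,r \right)} = -4 + 1 = -3$)
$s{\left(P \right)} = 0$
$N{\left(h \right)} = h^{2}$
$X{\left(C,d \right)} = - C$ ($X{\left(C,d \right)} = 0 - C = - C$)
$E = 5025$ ($E = 9 - - 1672 \left(\left(-1\right) \left(-3\right)\right) = 9 - \left(-1672\right) 3 = 9 - -5016 = 9 + 5016 = 5025$)
$\frac{87552}{E} = \frac{87552}{5025} = 87552 \cdot \frac{1}{5025} = \frac{29184}{1675}$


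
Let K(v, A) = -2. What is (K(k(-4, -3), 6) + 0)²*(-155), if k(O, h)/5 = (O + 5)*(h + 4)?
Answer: -620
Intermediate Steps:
k(O, h) = 5*(4 + h)*(5 + O) (k(O, h) = 5*((O + 5)*(h + 4)) = 5*((5 + O)*(4 + h)) = 5*((4 + h)*(5 + O)) = 5*(4 + h)*(5 + O))
(K(k(-4, -3), 6) + 0)²*(-155) = (-2 + 0)²*(-155) = (-2)²*(-155) = 4*(-155) = -620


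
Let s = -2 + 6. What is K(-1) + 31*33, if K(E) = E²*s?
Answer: 1027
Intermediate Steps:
s = 4
K(E) = 4*E² (K(E) = E²*4 = 4*E²)
K(-1) + 31*33 = 4*(-1)² + 31*33 = 4*1 + 1023 = 4 + 1023 = 1027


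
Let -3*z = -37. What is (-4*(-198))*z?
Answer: 9768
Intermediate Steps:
z = 37/3 (z = -⅓*(-37) = 37/3 ≈ 12.333)
(-4*(-198))*z = -4*(-198)*(37/3) = 792*(37/3) = 9768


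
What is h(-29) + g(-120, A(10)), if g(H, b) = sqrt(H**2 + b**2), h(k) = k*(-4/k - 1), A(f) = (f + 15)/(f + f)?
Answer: 25 + 5*sqrt(9217)/4 ≈ 145.01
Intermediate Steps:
A(f) = (15 + f)/(2*f) (A(f) = (15 + f)/((2*f)) = (15 + f)*(1/(2*f)) = (15 + f)/(2*f))
h(k) = k*(-1 - 4/k)
h(-29) + g(-120, A(10)) = (-4 - 1*(-29)) + sqrt((-120)**2 + ((1/2)*(15 + 10)/10)**2) = (-4 + 29) + sqrt(14400 + ((1/2)*(1/10)*25)**2) = 25 + sqrt(14400 + (5/4)**2) = 25 + sqrt(14400 + 25/16) = 25 + sqrt(230425/16) = 25 + 5*sqrt(9217)/4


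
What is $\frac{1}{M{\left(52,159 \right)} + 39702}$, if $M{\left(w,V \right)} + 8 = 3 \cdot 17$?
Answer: $\frac{1}{39745} \approx 2.516 \cdot 10^{-5}$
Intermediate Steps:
$M{\left(w,V \right)} = 43$ ($M{\left(w,V \right)} = -8 + 3 \cdot 17 = -8 + 51 = 43$)
$\frac{1}{M{\left(52,159 \right)} + 39702} = \frac{1}{43 + 39702} = \frac{1}{39745}$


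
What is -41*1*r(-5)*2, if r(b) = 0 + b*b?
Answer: -2050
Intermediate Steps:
r(b) = b² (r(b) = 0 + b² = b²)
-41*1*r(-5)*2 = -41*1*(-5)²*2 = -41*1*25*2 = -1025*2 = -41*50 = -2050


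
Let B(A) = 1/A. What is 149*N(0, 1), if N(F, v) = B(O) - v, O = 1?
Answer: 0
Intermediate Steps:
B(A) = 1/A
N(F, v) = 1 - v (N(F, v) = 1/1 - v = 1 - v)
149*N(0, 1) = 149*(1 - 1*1) = 149*(1 - 1) = 149*0 = 0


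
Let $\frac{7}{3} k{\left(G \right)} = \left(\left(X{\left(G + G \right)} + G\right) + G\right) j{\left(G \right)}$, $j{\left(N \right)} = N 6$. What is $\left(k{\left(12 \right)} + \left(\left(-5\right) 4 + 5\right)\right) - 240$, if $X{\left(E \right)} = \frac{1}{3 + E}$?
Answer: $\frac{3407}{7} \approx 486.71$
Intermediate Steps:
$j{\left(N \right)} = 6 N$
$k{\left(G \right)} = \frac{18 G \left(\frac{1}{3 + 2 G} + 2 G\right)}{7}$ ($k{\left(G \right)} = \frac{3 \left(\left(\frac{1}{3 + \left(G + G\right)} + G\right) + G\right) 6 G}{7} = \frac{3 \left(\left(\frac{1}{3 + 2 G} + G\right) + G\right) 6 G}{7} = \frac{3 \left(\left(G + \frac{1}{3 + 2 G}\right) + G\right) 6 G}{7} = \frac{3 \left(\frac{1}{3 + 2 G} + 2 G\right) 6 G}{7} = \frac{3 \cdot 6 G \left(\frac{1}{3 + 2 G} + 2 G\right)}{7} = \frac{18 G \left(\frac{1}{3 + 2 G} + 2 G\right)}{7}$)
$\left(k{\left(12 \right)} + \left(\left(-5\right) 4 + 5\right)\right) - 240 = \left(\frac{18}{7} \cdot 12 \frac{1}{3 + 2 \cdot 12} \left(1 + 2 \cdot 12 \left(3 + 2 \cdot 12\right)\right) + \left(\left(-5\right) 4 + 5\right)\right) - 240 = \left(\frac{18}{7} \cdot 12 \frac{1}{3 + 24} \left(1 + 2 \cdot 12 \left(3 + 24\right)\right) + \left(-20 + 5\right)\right) - 240 = \left(\frac{18}{7} \cdot 12 \cdot \frac{1}{27} \left(1 + 2 \cdot 12 \cdot 27\right) - 15\right) - 240 = \left(\frac{18}{7} \cdot 12 \cdot \frac{1}{27} \left(1 + 648\right) - 15\right) - 240 = \left(\frac{18}{7} \cdot 12 \cdot \frac{1}{27} \cdot 649 - 15\right) - 240 = \left(\frac{5192}{7} - 15\right) - 240 = \frac{5087}{7} - 240 = \frac{3407}{7}$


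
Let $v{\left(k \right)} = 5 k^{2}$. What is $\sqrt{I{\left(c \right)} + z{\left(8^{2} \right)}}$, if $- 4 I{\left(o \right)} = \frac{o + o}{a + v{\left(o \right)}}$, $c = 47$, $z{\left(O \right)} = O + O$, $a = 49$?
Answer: $\frac{\sqrt{8520051}}{258} \approx 11.314$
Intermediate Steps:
$z{\left(O \right)} = 2 O$
$I{\left(o \right)} = - \frac{o}{2 \left(49 + 5 o^{2}\right)}$ ($I{\left(o \right)} = - \frac{\left(o + o\right) \frac{1}{49 + 5 o^{2}}}{4} = - \frac{2 o \frac{1}{49 + 5 o^{2}}}{4} = - \frac{o}{2 \left(49 + 5 o^{2}\right)}$)
$\sqrt{I{\left(c \right)} + z{\left(8^{2} \right)}} = \sqrt{\left(-1\right) 47 \frac{1}{98 + 10 \cdot 47^{2}} + 2 \cdot 8^{2}} = \sqrt{\left(-1\right) 47 \frac{1}{98 + 10 \cdot 2209} + 2 \cdot 64} = \sqrt{\left(-1\right) 47 \frac{1}{98 + 22090} + 128} = \sqrt{\left(-1\right) 47 \cdot \frac{1}{22188} + 128} = \sqrt{- \frac{47}{22188} + 128} = \sqrt{\frac{2840017}{22188}} = \frac{\sqrt{8520051}}{258}$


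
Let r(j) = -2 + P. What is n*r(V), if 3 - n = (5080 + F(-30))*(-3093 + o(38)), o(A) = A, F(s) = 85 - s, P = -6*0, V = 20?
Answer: -31741456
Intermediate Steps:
P = 0
r(j) = -2 (r(j) = -2 + 0 = -2)
n = 15870728 (n = 3 - (5080 + (85 - 1*(-30)))*(-3093 + 38) = 3 - (5080 + (85 + 30))*(-3055) = 3 - (5080 + 115)*(-3055) = 3 - 5195*(-3055) = 3 - 1*(-15870725) = 3 + 15870725 = 15870728)
n*r(V) = 15870728*(-2) = -31741456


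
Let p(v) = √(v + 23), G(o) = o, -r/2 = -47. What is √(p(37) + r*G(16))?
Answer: √(1504 + 2*√15) ≈ 38.881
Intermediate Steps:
r = 94 (r = -2*(-47) = 94)
p(v) = √(23 + v)
√(p(37) + r*G(16)) = √(√(23 + 37) + 94*16) = √(√60 + 1504) = √(2*√15 + 1504) = √(1504 + 2*√15)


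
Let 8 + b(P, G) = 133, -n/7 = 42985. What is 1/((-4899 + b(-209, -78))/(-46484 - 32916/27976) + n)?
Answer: -25009025/7525088008963 ≈ -3.3234e-6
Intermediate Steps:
n = -300895 (n = -7*42985 = -300895)
b(P, G) = 125 (b(P, G) = -8 + 133 = 125)
1/((-4899 + b(-209, -78))/(-46484 - 32916/27976) + n) = 1/((-4899 + 125)/(-46484 - 32916/27976) - 300895) = 1/(-4774/(-46484 - 32916*1/27976) - 300895) = 1/(-4774/(-46484 - 633/538) - 300895) = 1/(-4774/(-25009025/538) - 300895) = 1/(-4774*(-538/25009025) - 300895) = 1/(2568412/25009025 - 300895) = 1/(-7525088008963/25009025) = -25009025/7525088008963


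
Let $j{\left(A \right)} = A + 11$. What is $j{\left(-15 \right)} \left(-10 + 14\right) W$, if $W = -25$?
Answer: $400$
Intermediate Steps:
$j{\left(A \right)} = 11 + A$
$j{\left(-15 \right)} \left(-10 + 14\right) W = \left(11 - 15\right) \left(-10 + 14\right) \left(-25\right) = - 4 \cdot 4 \left(-25\right) = \left(-4\right) \left(-100\right) = 400$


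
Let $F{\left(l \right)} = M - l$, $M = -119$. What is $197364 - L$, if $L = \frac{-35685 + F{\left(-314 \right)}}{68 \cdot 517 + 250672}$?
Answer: $\frac{9402032147}{47638} \approx 1.9736 \cdot 10^{5}$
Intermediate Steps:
$F{\left(l \right)} = -119 - l$
$L = - \frac{5915}{47638}$ ($L = \frac{-35685 - -195}{68 \cdot 517 + 250672} = \frac{-35685 + \left(-119 + 314\right)}{35156 + 250672} = \frac{-35685 + 195}{285828} = \left(-35490\right) \frac{1}{285828} = - \frac{5915}{47638} \approx -0.12417$)
$197364 - L = 197364 - - \frac{5915}{47638} = 197364 + \frac{5915}{47638} = \frac{9402032147}{47638}$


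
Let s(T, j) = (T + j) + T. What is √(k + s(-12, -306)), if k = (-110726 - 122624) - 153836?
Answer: 2*I*√96879 ≈ 622.51*I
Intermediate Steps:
s(T, j) = j + 2*T
k = -387186 (k = -233350 - 153836 = -387186)
√(k + s(-12, -306)) = √(-387186 + (-306 + 2*(-12))) = √(-387186 + (-306 - 24)) = √(-387186 - 330) = √(-387516) = 2*I*√96879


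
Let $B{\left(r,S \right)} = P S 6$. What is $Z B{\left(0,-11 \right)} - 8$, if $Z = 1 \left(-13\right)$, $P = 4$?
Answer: $3424$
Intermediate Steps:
$Z = -13$
$B{\left(r,S \right)} = 24 S$ ($B{\left(r,S \right)} = 4 S 6 = 24 S$)
$Z B{\left(0,-11 \right)} - 8 = - 13 \cdot 24 \left(-11\right) - 8 = \left(-13\right) \left(-264\right) - 8 = 3432 - 8 = 3424$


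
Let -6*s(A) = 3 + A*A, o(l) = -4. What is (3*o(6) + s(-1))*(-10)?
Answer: 380/3 ≈ 126.67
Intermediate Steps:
s(A) = -1/2 - A**2/6 (s(A) = -(3 + A*A)/6 = -(3 + A**2)/6 = -1/2 - A**2/6)
(3*o(6) + s(-1))*(-10) = (3*(-4) + (-1/2 - 1/6*(-1)**2))*(-10) = (-12 + (-1/2 - 1/6*1))*(-10) = (-12 + (-1/2 - 1/6))*(-10) = (-12 - 2/3)*(-10) = -38/3*(-10) = 380/3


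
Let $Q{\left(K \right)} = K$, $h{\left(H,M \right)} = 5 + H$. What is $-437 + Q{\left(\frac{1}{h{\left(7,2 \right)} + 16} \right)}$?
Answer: $- \frac{12235}{28} \approx -436.96$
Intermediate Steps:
$-437 + Q{\left(\frac{1}{h{\left(7,2 \right)} + 16} \right)} = -437 + \frac{1}{\left(5 + 7\right) + 16} = -437 + \frac{1}{12 + 16} = -437 + \frac{1}{28} = - \frac{12235}{28}$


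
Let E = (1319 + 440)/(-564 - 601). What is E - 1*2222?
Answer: -2590389/1165 ≈ -2223.5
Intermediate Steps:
E = -1759/1165 (E = 1759/(-1165) = 1759*(-1/1165) = -1759/1165 ≈ -1.5099)
E - 1*2222 = -1759/1165 - 1*2222 = -1759/1165 - 2222 = -2590389/1165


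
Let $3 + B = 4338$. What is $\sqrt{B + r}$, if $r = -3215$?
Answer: $4 \sqrt{70} \approx 33.466$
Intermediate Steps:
$B = 4335$ ($B = -3 + 4338 = 4335$)
$\sqrt{B + r} = \sqrt{4335 - 3215} = \sqrt{1120} = 4 \sqrt{70}$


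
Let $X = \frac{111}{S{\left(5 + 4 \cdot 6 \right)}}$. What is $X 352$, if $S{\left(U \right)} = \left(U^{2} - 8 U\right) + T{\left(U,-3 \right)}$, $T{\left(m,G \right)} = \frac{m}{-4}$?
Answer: $\frac{156288}{2407} \approx 64.931$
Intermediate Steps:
$T{\left(m,G \right)} = - \frac{m}{4}$ ($T{\left(m,G \right)} = m \left(- \frac{1}{4}\right) = - \frac{m}{4}$)
$S{\left(U \right)} = U^{2} - \frac{33 U}{4}$ ($S{\left(U \right)} = \left(U^{2} - 8 U\right) - \frac{U}{4} = U^{2} - \frac{33 U}{4}$)
$X = \frac{444}{2407}$ ($X = \frac{111}{\frac{1}{4} \left(5 + 4 \cdot 6\right) \left(-33 + 4 \left(5 + 4 \cdot 6\right)\right)} = \frac{111}{\frac{1}{4} \left(5 + 24\right) \left(-33 + 4 \left(5 + 24\right)\right)} = \frac{111}{\frac{1}{4} \cdot 29 \left(-33 + 4 \cdot 29\right)} = \frac{111}{\frac{1}{4} \cdot 29 \left(-33 + 116\right)} = \frac{111}{\frac{1}{4} \cdot 29 \cdot 83} = \frac{111}{\frac{2407}{4}} = 111 \cdot \frac{4}{2407} = \frac{444}{2407} \approx 0.18446$)
$X 352 = \frac{444}{2407} \cdot 352 = \frac{156288}{2407}$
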